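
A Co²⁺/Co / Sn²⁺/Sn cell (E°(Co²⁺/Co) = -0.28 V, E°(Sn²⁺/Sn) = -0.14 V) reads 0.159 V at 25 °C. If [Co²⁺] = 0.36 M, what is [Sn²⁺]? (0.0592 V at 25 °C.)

1.6 M

From the Nernst equation, log Q = n(E° − E)/0.0592 = 2(0.14 − 0.159)/0.0592 = -0.642, so Q = 0.228.
With Q = [Co²⁺]/[Sn²⁺] and the known concentrations, [Sn²⁺] in the denominator gives [Sn²⁺] = 1.6 M.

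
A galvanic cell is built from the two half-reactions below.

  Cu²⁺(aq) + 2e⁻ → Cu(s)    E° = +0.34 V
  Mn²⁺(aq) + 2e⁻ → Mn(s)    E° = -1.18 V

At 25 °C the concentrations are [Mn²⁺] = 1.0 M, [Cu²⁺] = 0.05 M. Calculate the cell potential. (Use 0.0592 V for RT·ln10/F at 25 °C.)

The Cu²⁺/Cu couple has the higher reduction potential and acts as the cathode, so E°_cell = +0.34 − (-1.18) = 1.52 V.
Balancing electrons gives n = 2; the reaction quotient is Q = [Mn²⁺]/[Cu²⁺] = 20.0.
At 25 °C, E = E° − (0.0592/n) log Q = 1.52 − (0.0592/2)(1.301) = 1.520 − 0.039 = 1.481 V.

1.48 V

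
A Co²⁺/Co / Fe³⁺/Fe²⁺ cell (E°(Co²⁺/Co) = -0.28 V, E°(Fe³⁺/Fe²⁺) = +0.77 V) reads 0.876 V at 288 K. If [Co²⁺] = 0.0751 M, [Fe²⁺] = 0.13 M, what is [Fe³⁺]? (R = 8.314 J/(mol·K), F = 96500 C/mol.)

3.2 × 10^-5 M

From the Nernst equation, ln Q = nF(E° − E)/RT = 2×96500×(1.05 − 0.876)/(8.314×288) = 14.025, so Q = 1.23 × 10^6.
With Q = [Co²⁺]·[Fe²⁺]^2/[Fe³⁺]^2 and the known concentrations, [Fe³⁺]^2 in the denominator gives [Fe³⁺] = 3.2 × 10^-5 M.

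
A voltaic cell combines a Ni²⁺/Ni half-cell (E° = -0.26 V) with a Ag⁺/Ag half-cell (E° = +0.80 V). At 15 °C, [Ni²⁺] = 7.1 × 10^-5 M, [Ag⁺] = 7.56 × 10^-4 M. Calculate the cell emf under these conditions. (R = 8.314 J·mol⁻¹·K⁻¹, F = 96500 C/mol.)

The Ag⁺/Ag couple has the higher reduction potential and acts as the cathode, so E°_cell = +0.80 − (-0.26) = 1.06 V.
Balancing electrons gives n = 2; the reaction quotient is Q = [Ni²⁺]/[Ag⁺]^2 = 124.
E = E° − (RT/nF) ln Q = 1.06 − (8.314×288)/(2×96500) × (4.822) = 1.060 − 0.060 = 1.000 V.

1.00 V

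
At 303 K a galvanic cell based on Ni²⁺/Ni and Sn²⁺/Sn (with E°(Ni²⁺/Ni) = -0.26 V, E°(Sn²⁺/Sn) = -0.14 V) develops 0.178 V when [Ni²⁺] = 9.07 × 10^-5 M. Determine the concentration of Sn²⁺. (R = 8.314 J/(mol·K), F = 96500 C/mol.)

0.0077 M

From the Nernst equation, ln Q = nF(E° − E)/RT = 2×96500×(0.12 − 0.178)/(8.314×303) = -4.444, so Q = 0.0118.
With Q = [Ni²⁺]/[Sn²⁺] and the known concentrations, [Sn²⁺] in the denominator gives [Sn²⁺] = 0.0077 M.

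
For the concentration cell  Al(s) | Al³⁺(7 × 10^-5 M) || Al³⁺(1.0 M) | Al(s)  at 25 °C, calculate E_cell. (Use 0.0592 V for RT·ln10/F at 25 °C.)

0.082 V

Both half-cells are Al³⁺/Al, so E°_cell = 0. The concentrated side is the cathode; the cell reaction moves Al³⁺ from high to low concentration with n = 3.
Q = [Al³⁺]_dilute/[Al³⁺]_conc = 7 × 10^-5/1.0 = 7 × 10^-5.
E = 0 − (0.0592/3) log Q = −(0.0592/3)(-4.155) = 0.0820 V.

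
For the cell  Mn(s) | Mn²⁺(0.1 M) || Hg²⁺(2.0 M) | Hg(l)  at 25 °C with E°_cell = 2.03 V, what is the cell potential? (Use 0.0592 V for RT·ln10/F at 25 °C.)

2.07 V

Balancing electrons gives n = 2; the reaction quotient is Q = [Mn²⁺]/[Hg²⁺] = 0.0500.
At 25 °C, E = E° − (0.0592/n) log Q = 2.03 − (0.0592/2)(-1.301) = 2.030 + 0.039 = 2.069 V.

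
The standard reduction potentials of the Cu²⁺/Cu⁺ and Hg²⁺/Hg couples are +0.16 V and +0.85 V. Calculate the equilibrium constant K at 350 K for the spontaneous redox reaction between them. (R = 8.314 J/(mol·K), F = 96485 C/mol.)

7.5 × 10^19

E°_cell = +0.85 − (+0.16) = 0.69 V, with n = 2 electrons transferred.
At equilibrium E = 0, so the Nernst equation gives ln K = nFE°/RT = (2)(96485)(0.69)/((8.314)(350)) = 45.76.
K = e^45.76 = 7.5 × 10^19.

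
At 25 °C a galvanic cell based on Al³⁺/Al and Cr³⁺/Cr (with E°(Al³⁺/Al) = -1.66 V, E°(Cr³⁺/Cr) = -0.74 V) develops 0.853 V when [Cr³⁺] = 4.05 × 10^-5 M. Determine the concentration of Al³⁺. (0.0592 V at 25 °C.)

From the Nernst equation, log Q = n(E° − E)/0.0592 = 3(0.92 − 0.853)/0.0592 = 3.395, so Q = 2480.
With Q = [Al³⁺]/[Cr³⁺] and the known concentrations, [Al³⁺] in the numerator gives [Al³⁺] = 0.1 M.

0.1 M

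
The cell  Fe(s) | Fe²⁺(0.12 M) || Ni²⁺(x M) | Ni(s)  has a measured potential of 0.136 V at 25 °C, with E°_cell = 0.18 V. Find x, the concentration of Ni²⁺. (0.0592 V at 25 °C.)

0.0039 M

From the Nernst equation, log Q = n(E° − E)/0.0592 = 2(0.18 − 0.136)/0.0592 = 1.486, so Q = 30.7.
With Q = [Fe²⁺]/[Ni²⁺] and the known concentrations, [Ni²⁺] in the denominator gives [Ni²⁺] = 0.0039 M.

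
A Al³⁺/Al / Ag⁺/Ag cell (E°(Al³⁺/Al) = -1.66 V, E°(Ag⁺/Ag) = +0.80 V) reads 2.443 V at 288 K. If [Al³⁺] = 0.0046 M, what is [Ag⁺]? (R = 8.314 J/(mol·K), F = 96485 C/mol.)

From the Nernst equation, ln Q = nF(E° − E)/RT = 3×96485×(2.46 − 2.443)/(8.314×288) = 2.055, so Q = 7.81.
With Q = [Al³⁺]/[Ag⁺]^3 and the known concentrations, [Ag⁺]^3 in the denominator gives [Ag⁺] = 0.084 M.

0.084 M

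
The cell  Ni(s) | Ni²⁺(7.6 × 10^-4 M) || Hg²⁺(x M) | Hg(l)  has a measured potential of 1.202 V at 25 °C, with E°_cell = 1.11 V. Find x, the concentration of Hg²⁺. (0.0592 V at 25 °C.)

0.97 M

From the Nernst equation, log Q = n(E° − E)/0.0592 = 2(1.11 − 1.202)/0.0592 = -3.108, so Q = 7.8 × 10^-4.
With Q = [Ni²⁺]/[Hg²⁺] and the known concentrations, [Hg²⁺] in the denominator gives [Hg²⁺] = 0.97 M.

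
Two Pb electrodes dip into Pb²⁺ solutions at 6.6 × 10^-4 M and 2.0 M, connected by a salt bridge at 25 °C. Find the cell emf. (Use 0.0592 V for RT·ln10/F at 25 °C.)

0.10 V

Both half-cells are Pb²⁺/Pb, so E°_cell = 0. The concentrated side is the cathode; the cell reaction moves Pb²⁺ from high to low concentration with n = 2.
Q = [Pb²⁺]_dilute/[Pb²⁺]_conc = 6.6 × 10^-4/2.0 = 3.3 × 10^-4.
E = 0 − (0.0592/2) log Q = −(0.0592/2)(-3.481) = 0.1030 V.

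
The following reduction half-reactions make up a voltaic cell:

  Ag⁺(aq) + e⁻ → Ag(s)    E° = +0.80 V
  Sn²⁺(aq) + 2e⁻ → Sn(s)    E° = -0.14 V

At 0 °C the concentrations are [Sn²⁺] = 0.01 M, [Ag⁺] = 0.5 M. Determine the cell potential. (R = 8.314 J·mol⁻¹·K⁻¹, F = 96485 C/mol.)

The Ag⁺/Ag couple has the higher reduction potential and acts as the cathode, so E°_cell = +0.80 − (-0.14) = 0.94 V.
Balancing electrons gives n = 2; the reaction quotient is Q = [Sn²⁺]/[Ag⁺]^2 = 0.0400.
E = E° − (RT/nF) ln Q = 0.94 − (8.314×273)/(2×96485) × (-3.219) = 0.940 + 0.038 = 0.978 V.

0.978 V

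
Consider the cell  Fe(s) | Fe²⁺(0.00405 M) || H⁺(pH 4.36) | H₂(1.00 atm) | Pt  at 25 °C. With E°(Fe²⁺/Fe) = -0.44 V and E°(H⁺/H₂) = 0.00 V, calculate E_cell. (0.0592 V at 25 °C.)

The hydrogen couple is the cathode, so E°_cell = 0.44 V; n = 2.
[H⁺] = 10^(−4.36) = 4.4 × 10^-5 M, and Q = [Fe²⁺]·P(H₂) / [H⁺]^2 = 2.13 × 10^6.
E = E° − (0.0592/2) log Q = 0.44 − (0.0592/2)(6.327) = 0.253 V.

0.25 V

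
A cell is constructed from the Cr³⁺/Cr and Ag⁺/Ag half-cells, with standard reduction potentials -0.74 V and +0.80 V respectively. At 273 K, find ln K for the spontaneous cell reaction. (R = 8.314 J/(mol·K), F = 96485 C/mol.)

E°_cell = +0.80 − (-0.74) = 1.54 V, with n = 3 electrons transferred.
At equilibrium E = 0, so the Nernst equation gives ln K = nFE°/RT = (3)(96485)(1.54)/((8.314)(273)) = 196.39.

ln K = 196.4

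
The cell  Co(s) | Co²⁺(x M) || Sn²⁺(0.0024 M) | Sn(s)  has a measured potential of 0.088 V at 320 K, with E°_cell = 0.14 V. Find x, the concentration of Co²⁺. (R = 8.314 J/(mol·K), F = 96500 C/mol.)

0.1 M

From the Nernst equation, ln Q = nF(E° − E)/RT = 2×96500×(0.14 − 0.088)/(8.314×320) = 3.772, so Q = 43.5.
With Q = [Co²⁺]/[Sn²⁺] and the known concentrations, [Co²⁺] in the numerator gives [Co²⁺] = 0.1 M.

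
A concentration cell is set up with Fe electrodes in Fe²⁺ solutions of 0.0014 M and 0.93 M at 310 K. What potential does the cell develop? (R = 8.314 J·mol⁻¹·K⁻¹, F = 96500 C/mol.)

Both half-cells are Fe²⁺/Fe, so E°_cell = 0. The concentrated side is the cathode; the cell reaction moves Fe²⁺ from high to low concentration with n = 2.
Q = [Fe²⁺]_dilute/[Fe²⁺]_conc = 0.0014/0.93 = 0.00151.
E = 0 − (RT/nF) ln Q = −((8.314×310)/(2×96500))(-6.499) = 0.0868 V.

0.087 V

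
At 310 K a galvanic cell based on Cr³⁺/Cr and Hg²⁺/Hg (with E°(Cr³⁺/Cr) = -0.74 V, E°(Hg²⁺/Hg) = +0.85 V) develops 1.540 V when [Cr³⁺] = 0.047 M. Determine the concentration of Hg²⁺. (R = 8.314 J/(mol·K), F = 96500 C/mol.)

From the Nernst equation, ln Q = nF(E° − E)/RT = 6×96500×(1.59 − 1.540)/(8.314×310) = 11.233, so Q = 7.55 × 10^4.
With Q = [Cr³⁺]^2/[Hg²⁺]^3 and the known concentrations, [Hg²⁺]^3 in the denominator gives [Hg²⁺] = 0.0031 M.

0.0031 M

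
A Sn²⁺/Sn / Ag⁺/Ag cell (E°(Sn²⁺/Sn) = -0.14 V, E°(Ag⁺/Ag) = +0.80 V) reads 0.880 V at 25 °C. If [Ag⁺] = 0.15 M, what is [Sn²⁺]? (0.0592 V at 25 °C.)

From the Nernst equation, log Q = n(E° − E)/0.0592 = 2(0.94 − 0.880)/0.0592 = 2.027, so Q = 106.
With Q = [Sn²⁺]/[Ag⁺]^2 and the known concentrations, [Sn²⁺] in the numerator gives [Sn²⁺] = 2.4 M.

2.4 M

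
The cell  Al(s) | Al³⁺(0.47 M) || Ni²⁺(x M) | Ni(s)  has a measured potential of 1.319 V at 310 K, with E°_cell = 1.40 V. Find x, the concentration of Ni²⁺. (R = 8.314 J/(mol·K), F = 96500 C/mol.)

0.0014 M

From the Nernst equation, ln Q = nF(E° − E)/RT = 6×96500×(1.40 − 1.319)/(8.314×310) = 18.197, so Q = 7.99 × 10^7.
With Q = [Al³⁺]^2/[Ni²⁺]^3 and the known concentrations, [Ni²⁺]^3 in the denominator gives [Ni²⁺] = 0.0014 M.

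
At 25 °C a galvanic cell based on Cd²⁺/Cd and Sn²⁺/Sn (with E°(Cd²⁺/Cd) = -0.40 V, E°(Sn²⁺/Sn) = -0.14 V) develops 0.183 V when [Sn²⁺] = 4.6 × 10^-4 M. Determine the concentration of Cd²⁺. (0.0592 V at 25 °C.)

From the Nernst equation, log Q = n(E° − E)/0.0592 = 2(0.26 − 0.183)/0.0592 = 2.601, so Q = 399.
With Q = [Cd²⁺]/[Sn²⁺] and the known concentrations, [Cd²⁺] in the numerator gives [Cd²⁺] = 0.18 M.

0.18 M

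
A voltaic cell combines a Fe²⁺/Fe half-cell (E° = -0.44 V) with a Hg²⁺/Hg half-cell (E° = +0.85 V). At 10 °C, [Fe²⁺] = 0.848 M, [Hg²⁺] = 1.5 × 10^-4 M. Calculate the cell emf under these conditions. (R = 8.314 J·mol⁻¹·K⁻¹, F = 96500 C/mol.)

1.18 V

The Hg²⁺/Hg couple has the higher reduction potential and acts as the cathode, so E°_cell = +0.85 − (-0.44) = 1.29 V.
Balancing electrons gives n = 2; the reaction quotient is Q = [Fe²⁺]/[Hg²⁺] = 5650.
E = E° − (RT/nF) ln Q = 1.29 − (8.314×283)/(2×96500) × (8.640) = 1.290 − 0.105 = 1.185 V.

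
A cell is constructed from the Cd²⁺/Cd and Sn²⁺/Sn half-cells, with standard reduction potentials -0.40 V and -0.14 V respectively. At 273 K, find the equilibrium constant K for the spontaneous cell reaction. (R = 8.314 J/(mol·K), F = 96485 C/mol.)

4 × 10^9

E°_cell = -0.14 − (-0.40) = 0.26 V, with n = 2 electrons transferred.
At equilibrium E = 0, so the Nernst equation gives ln K = nFE°/RT = (2)(96485)(0.26)/((8.314)(273)) = 22.10.
K = e^22.10 = 4 × 10^9.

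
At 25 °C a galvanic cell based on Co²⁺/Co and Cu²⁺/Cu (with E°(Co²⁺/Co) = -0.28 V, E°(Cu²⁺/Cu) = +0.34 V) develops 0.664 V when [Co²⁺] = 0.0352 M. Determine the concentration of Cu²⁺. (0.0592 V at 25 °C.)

From the Nernst equation, log Q = n(E° − E)/0.0592 = 2(0.62 − 0.664)/0.0592 = -1.486, so Q = 0.0326.
With Q = [Co²⁺]/[Cu²⁺] and the known concentrations, [Cu²⁺] in the denominator gives [Cu²⁺] = 1.1 M.

1.1 M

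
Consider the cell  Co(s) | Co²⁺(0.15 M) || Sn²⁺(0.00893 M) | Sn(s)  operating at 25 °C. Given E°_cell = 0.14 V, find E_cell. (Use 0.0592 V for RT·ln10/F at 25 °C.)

Balancing electrons gives n = 2; the reaction quotient is Q = [Co²⁺]/[Sn²⁺] = 16.8.
At 25 °C, E = E° − (0.0592/n) log Q = 0.14 − (0.0592/2)(1.225) = 0.140 − 0.036 = 0.104 V.

0.104 V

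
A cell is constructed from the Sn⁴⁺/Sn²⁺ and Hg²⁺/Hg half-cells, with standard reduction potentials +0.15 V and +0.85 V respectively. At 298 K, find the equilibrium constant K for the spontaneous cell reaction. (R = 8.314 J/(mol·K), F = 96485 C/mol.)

E°_cell = +0.85 − (+0.15) = 0.70 V, with n = 2 electrons transferred.
At equilibrium E = 0, so the Nernst equation gives ln K = nFE°/RT = (2)(96485)(0.70)/((8.314)(298)) = 54.52.
K = e^54.52 = 4.8 × 10^23.

4.8 × 10^23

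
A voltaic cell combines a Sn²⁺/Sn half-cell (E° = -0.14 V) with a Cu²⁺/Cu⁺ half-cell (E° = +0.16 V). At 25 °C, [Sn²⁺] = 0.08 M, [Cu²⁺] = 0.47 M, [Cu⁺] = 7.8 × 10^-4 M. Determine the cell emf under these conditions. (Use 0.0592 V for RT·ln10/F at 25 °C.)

0.497 V

The Cu²⁺/Cu⁺ couple has the higher reduction potential and acts as the cathode, so E°_cell = +0.16 − (-0.14) = 0.30 V.
Balancing electrons gives n = 2; the reaction quotient is Q = [Sn²⁺]·[Cu⁺]^2/[Cu²⁺]^2 = 2.2 × 10^-7.
At 25 °C, E = E° − (0.0592/n) log Q = 0.30 − (0.0592/2)(-6.657) = 0.300 + 0.197 = 0.497 V.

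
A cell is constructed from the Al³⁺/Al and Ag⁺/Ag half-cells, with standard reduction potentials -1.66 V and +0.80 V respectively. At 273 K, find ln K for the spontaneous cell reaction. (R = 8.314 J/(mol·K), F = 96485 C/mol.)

ln K = 313.7

E°_cell = +0.80 − (-1.66) = 2.46 V, with n = 3 electrons transferred.
At equilibrium E = 0, so the Nernst equation gives ln K = nFE°/RT = (3)(96485)(2.46)/((8.314)(273)) = 313.72.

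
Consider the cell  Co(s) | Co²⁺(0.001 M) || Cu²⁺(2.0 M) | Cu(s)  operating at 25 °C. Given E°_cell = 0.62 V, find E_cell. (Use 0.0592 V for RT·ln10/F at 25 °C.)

Balancing electrons gives n = 2; the reaction quotient is Q = [Co²⁺]/[Cu²⁺] = 5 × 10^-4.
At 25 °C, E = E° − (0.0592/n) log Q = 0.62 − (0.0592/2)(-3.301) = 0.620 + 0.098 = 0.718 V.

0.718 V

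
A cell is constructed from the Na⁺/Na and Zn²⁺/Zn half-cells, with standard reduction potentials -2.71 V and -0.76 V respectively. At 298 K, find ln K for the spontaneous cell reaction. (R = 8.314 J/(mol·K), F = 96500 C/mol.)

E°_cell = -0.76 − (-2.71) = 1.95 V, with n = 2 electrons transferred.
At equilibrium E = 0, so the Nernst equation gives ln K = nFE°/RT = (2)(96500)(1.95)/((8.314)(298)) = 151.90.

ln K = 151.9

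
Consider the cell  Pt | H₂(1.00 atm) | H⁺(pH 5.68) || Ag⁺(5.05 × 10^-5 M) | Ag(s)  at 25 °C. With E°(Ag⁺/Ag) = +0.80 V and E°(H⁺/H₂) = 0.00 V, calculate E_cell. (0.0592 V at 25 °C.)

The Ag⁺/Ag couple is the cathode, so E°_cell = 0.80 V; n = 2.
[H⁺] = 10^(−5.68) = 2.1 × 10^-6 M, and Q = [H⁺]^2 / ([Ag⁺]^2·P(H₂)) = 0.00171.
E = E° − (0.0592/2) log Q = 0.80 − (0.0592/2)(-2.767) = 0.882 V.

0.88 V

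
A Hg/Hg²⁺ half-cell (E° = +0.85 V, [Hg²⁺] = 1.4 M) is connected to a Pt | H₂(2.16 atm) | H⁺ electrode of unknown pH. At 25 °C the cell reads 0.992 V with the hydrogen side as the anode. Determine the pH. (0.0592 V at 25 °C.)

pH = 2.16

E°_cell = 0.85 V and n = 2.
log Q = n(E° − E)/0.0592 = 2×(0.85 − 0.992)/0.0592 = -4.797.
With Q = [H⁺]^2 / ([Hg²⁺]·P(H₂)), solving for [H⁺] gives log[H⁺] = -2.158, so pH = 2.16.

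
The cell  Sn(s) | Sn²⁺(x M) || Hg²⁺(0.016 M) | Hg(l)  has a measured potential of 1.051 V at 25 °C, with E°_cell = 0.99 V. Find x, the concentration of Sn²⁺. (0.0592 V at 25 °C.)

From the Nernst equation, log Q = n(E° − E)/0.0592 = 2(0.99 − 1.051)/0.0592 = -2.061, so Q = 0.00869.
With Q = [Sn²⁺]/[Hg²⁺] and the known concentrations, [Sn²⁺] in the numerator gives [Sn²⁺] = 1.4 × 10^-4 M.

1.4 × 10^-4 M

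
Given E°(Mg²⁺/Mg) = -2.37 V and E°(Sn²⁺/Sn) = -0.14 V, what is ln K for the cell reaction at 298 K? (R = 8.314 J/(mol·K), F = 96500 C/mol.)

ln K = 173.7

E°_cell = -0.14 − (-2.37) = 2.23 V, with n = 2 electrons transferred.
At equilibrium E = 0, so the Nernst equation gives ln K = nFE°/RT = (2)(96500)(2.23)/((8.314)(298)) = 173.71.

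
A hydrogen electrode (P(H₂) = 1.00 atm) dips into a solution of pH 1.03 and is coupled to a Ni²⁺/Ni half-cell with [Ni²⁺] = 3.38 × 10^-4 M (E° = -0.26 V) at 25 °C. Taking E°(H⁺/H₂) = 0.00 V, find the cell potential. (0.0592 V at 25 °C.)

The hydrogen couple is the cathode, so E°_cell = 0.26 V; n = 2.
[H⁺] = 10^(−1.03) = 0.093 M, and Q = [Ni²⁺]·P(H₂) / [H⁺]^2 = 0.0388.
E = E° − (0.0592/2) log Q = 0.26 − (0.0592/2)(-1.411) = 0.302 V.

0.30 V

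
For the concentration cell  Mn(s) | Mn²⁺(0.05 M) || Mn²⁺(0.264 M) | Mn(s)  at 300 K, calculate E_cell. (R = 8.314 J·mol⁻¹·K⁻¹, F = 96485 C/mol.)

0.022 V

Both half-cells are Mn²⁺/Mn, so E°_cell = 0. The concentrated side is the cathode; the cell reaction moves Mn²⁺ from high to low concentration with n = 2.
Q = [Mn²⁺]_dilute/[Mn²⁺]_conc = 0.05/0.264 = 0.189.
E = 0 − (RT/nF) ln Q = −((8.314×300)/(2×96485))(-1.664) = 0.0215 V.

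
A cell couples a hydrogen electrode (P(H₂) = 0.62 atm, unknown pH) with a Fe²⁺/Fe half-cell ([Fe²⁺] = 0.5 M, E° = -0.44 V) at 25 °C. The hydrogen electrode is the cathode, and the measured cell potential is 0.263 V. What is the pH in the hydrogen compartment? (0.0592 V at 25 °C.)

E°_cell = 0.44 V and n = 2.
log Q = n(E° − E)/0.0592 = 2×(0.44 − 0.263)/0.0592 = 5.980.
With Q = [Fe²⁺]·P(H₂) / [H⁺]^2, solving for [H⁺] gives log[H⁺] = -3.244, so pH = 3.24.

pH = 3.24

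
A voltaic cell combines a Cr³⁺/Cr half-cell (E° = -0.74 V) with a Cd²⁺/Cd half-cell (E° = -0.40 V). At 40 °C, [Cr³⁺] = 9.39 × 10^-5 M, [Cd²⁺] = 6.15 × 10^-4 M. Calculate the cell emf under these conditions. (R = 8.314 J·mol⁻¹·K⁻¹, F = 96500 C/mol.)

The Cd²⁺/Cd couple has the higher reduction potential and acts as the cathode, so E°_cell = -0.40 − (-0.74) = 0.34 V.
Balancing electrons gives n = 6; the reaction quotient is Q = [Cr³⁺]^2/[Cd²⁺]^3 = 37.9.
E = E° − (RT/nF) ln Q = 0.34 − (8.314×313)/(6×96500) × (3.635) = 0.340 − 0.016 = 0.324 V.

0.324 V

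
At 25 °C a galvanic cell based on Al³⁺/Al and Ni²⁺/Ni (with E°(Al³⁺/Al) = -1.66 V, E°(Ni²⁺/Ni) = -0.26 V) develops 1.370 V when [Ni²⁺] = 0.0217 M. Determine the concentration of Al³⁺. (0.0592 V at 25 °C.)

From the Nernst equation, log Q = n(E° − E)/0.0592 = 6(1.40 − 1.370)/0.0592 = 3.041, so Q = 1100.
With Q = [Al³⁺]^2/[Ni²⁺]^3 and the known concentrations, [Al³⁺]^2 in the numerator gives [Al³⁺] = 0.11 M.

0.11 M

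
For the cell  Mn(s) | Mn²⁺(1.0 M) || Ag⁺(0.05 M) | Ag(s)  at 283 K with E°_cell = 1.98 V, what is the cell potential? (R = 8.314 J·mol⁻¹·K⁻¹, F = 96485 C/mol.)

Balancing electrons gives n = 2; the reaction quotient is Q = [Mn²⁺]/[Ag⁺]^2 = 400.
E = E° − (RT/nF) ln Q = 1.98 − (8.314×283)/(2×96485) × (5.991) = 1.980 − 0.073 = 1.907 V.

1.91 V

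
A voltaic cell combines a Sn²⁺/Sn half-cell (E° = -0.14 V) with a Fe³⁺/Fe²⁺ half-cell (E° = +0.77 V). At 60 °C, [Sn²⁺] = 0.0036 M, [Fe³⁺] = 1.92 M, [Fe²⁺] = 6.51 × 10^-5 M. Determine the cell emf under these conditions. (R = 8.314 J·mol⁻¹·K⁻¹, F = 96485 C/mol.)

The Fe³⁺/Fe²⁺ couple has the higher reduction potential and acts as the cathode, so E°_cell = +0.77 − (-0.14) = 0.91 V.
Balancing electrons gives n = 2; the reaction quotient is Q = [Sn²⁺]·[Fe²⁺]^2/[Fe³⁺]^2 = 4.14 × 10^-12.
E = E° − (RT/nF) ln Q = 0.91 − (8.314×333)/(2×96485) × (-26.211) = 0.910 + 0.376 = 1.286 V.

1.29 V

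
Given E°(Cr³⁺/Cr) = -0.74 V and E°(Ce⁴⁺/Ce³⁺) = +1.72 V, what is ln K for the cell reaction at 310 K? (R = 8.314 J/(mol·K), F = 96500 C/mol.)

ln K = 276.3

E°_cell = +1.72 − (-0.74) = 2.46 V, with n = 3 electrons transferred.
At equilibrium E = 0, so the Nernst equation gives ln K = nFE°/RT = (3)(96500)(2.46)/((8.314)(310)) = 276.32.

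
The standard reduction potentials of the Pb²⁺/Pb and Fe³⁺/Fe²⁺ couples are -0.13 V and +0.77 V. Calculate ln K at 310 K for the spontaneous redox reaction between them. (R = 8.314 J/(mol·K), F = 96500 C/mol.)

E°_cell = +0.77 − (-0.13) = 0.90 V, with n = 2 electrons transferred.
At equilibrium E = 0, so the Nernst equation gives ln K = nFE°/RT = (2)(96500)(0.90)/((8.314)(310)) = 67.40.

ln K = 67.4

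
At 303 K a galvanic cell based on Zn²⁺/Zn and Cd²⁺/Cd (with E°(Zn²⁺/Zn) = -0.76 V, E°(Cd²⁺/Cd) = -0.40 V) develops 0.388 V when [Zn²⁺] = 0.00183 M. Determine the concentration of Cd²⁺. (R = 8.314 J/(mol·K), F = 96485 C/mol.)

From the Nernst equation, ln Q = nF(E° − E)/RT = 2×96485×(0.36 − 0.388)/(8.314×303) = -2.145, so Q = 0.117.
With Q = [Zn²⁺]/[Cd²⁺] and the known concentrations, [Cd²⁺] in the denominator gives [Cd²⁺] = 0.016 M.

0.016 M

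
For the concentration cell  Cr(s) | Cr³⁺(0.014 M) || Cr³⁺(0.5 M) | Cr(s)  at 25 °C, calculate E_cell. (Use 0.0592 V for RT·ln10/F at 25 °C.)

0.031 V

Both half-cells are Cr³⁺/Cr, so E°_cell = 0. The concentrated side is the cathode; the cell reaction moves Cr³⁺ from high to low concentration with n = 3.
Q = [Cr³⁺]_dilute/[Cr³⁺]_conc = 0.014/0.5 = 0.0280.
E = 0 − (0.0592/3) log Q = −(0.0592/3)(-1.553) = 0.0306 V.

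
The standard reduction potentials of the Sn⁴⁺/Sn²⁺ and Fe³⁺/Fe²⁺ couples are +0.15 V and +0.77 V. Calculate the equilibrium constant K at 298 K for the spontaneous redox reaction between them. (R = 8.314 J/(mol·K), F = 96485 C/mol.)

E°_cell = +0.77 − (+0.15) = 0.62 V, with n = 2 electrons transferred.
At equilibrium E = 0, so the Nernst equation gives ln K = nFE°/RT = (2)(96485)(0.62)/((8.314)(298)) = 48.29.
K = e^48.29 = 9.4 × 10^20.

9.4 × 10^20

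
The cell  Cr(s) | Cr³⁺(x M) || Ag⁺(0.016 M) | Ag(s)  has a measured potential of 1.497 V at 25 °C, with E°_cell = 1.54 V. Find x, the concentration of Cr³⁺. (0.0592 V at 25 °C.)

From the Nernst equation, log Q = n(E° − E)/0.0592 = 3(1.54 − 1.497)/0.0592 = 2.179, so Q = 151.
With Q = [Cr³⁺]/[Ag⁺]^3 and the known concentrations, [Cr³⁺] in the numerator gives [Cr³⁺] = 6.2 × 10^-4 M.

6.2 × 10^-4 M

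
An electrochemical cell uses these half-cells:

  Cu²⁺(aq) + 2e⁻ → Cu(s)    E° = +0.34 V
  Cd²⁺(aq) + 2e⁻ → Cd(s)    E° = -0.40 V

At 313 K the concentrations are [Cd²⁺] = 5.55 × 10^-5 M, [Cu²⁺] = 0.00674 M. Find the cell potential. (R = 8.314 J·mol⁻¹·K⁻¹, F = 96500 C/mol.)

The Cu²⁺/Cu couple has the higher reduction potential and acts as the cathode, so E°_cell = +0.34 − (-0.40) = 0.74 V.
Balancing electrons gives n = 2; the reaction quotient is Q = [Cd²⁺]/[Cu²⁺] = 0.00823.
E = E° − (RT/nF) ln Q = 0.74 − (8.314×313)/(2×96500) × (-4.799) = 0.740 + 0.065 = 0.805 V.

0.805 V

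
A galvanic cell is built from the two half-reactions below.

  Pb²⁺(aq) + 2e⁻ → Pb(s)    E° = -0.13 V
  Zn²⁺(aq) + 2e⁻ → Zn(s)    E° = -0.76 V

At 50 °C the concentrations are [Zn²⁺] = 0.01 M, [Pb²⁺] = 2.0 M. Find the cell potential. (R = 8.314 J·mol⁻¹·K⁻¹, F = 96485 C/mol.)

0.704 V

The Pb²⁺/Pb couple has the higher reduction potential and acts as the cathode, so E°_cell = -0.13 − (-0.76) = 0.63 V.
Balancing electrons gives n = 2; the reaction quotient is Q = [Zn²⁺]/[Pb²⁺] = 0.00500.
E = E° − (RT/nF) ln Q = 0.63 − (8.314×323)/(2×96485) × (-5.298) = 0.630 + 0.074 = 0.704 V.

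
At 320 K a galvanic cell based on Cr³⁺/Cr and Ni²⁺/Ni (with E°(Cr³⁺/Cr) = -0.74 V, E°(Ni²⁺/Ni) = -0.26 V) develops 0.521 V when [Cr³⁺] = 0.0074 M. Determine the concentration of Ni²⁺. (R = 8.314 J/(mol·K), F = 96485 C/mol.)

From the Nernst equation, ln Q = nF(E° − E)/RT = 6×96485×(0.48 − 0.521)/(8.314×320) = -8.921, so Q = 1.33 × 10^-4.
With Q = [Cr³⁺]^2/[Ni²⁺]^3 and the known concentrations, [Ni²⁺]^3 in the denominator gives [Ni²⁺] = 0.74 M.

0.74 M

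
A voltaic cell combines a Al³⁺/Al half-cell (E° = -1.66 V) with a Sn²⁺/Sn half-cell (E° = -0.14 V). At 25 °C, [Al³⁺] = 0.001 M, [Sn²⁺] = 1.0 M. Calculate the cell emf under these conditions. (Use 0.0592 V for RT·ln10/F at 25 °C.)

1.58 V

The Sn²⁺/Sn couple has the higher reduction potential and acts as the cathode, so E°_cell = -0.14 − (-1.66) = 1.52 V.
Balancing electrons gives n = 6; the reaction quotient is Q = [Al³⁺]^2/[Sn²⁺]^3 = 1 × 10^-6.
At 25 °C, E = E° − (0.0592/n) log Q = 1.52 − (0.0592/6)(-6.000) = 1.520 + 0.059 = 1.579 V.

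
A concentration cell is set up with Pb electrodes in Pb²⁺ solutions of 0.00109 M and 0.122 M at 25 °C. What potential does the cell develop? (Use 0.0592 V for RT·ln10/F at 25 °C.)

Both half-cells are Pb²⁺/Pb, so E°_cell = 0. The concentrated side is the cathode; the cell reaction moves Pb²⁺ from high to low concentration with n = 2.
Q = [Pb²⁺]_dilute/[Pb²⁺]_conc = 0.00109/0.122 = 0.00893.
E = 0 − (0.0592/2) log Q = −(0.0592/2)(-2.049) = 0.0607 V.

0.061 V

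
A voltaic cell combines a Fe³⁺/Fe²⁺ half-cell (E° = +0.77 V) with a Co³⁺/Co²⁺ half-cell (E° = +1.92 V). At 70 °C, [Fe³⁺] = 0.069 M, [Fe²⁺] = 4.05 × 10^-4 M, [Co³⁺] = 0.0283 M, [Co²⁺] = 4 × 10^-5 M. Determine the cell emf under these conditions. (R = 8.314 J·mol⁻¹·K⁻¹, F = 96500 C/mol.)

The Co³⁺/Co²⁺ couple has the higher reduction potential and acts as the cathode, so E°_cell = +1.92 − (+0.77) = 1.15 V.
Balancing electrons gives n = 1; the reaction quotient is Q = [Fe³⁺]·[Co²⁺]/([Fe²⁺]·[Co³⁺]) = 0.241.
E = E° − (RT/nF) ln Q = 1.15 − (8.314×343)/(1×96500) × (-1.424) = 1.150 + 0.042 = 1.192 V.

1.19 V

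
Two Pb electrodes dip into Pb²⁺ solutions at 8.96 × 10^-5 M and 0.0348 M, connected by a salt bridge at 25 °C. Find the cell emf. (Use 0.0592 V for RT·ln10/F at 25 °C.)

0.077 V

Both half-cells are Pb²⁺/Pb, so E°_cell = 0. The concentrated side is the cathode; the cell reaction moves Pb²⁺ from high to low concentration with n = 2.
Q = [Pb²⁺]_dilute/[Pb²⁺]_conc = 8.96 × 10^-5/0.0348 = 0.00257.
E = 0 − (0.0592/2) log Q = −(0.0592/2)(-2.589) = 0.0766 V.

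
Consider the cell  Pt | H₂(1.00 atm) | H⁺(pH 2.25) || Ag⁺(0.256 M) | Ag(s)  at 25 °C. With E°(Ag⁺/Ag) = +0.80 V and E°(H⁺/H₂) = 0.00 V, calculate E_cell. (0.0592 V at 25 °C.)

The Ag⁺/Ag couple is the cathode, so E°_cell = 0.80 V; n = 2.
[H⁺] = 10^(−2.25) = 0.0056 M, and Q = [H⁺]^2 / ([Ag⁺]^2·P(H₂)) = 4.83 × 10^-4.
E = E° − (0.0592/2) log Q = 0.80 − (0.0592/2)(-3.316) = 0.898 V.

0.90 V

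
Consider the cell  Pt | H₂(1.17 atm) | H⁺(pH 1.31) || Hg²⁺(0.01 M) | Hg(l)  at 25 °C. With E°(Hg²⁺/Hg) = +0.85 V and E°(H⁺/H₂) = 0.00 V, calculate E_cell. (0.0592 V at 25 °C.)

The Hg²⁺/Hg couple is the cathode, so E°_cell = 0.85 V; n = 2.
[H⁺] = 10^(−1.31) = 0.049 M, and Q = [H⁺]^2 / ([Hg²⁺]·P(H₂)) = 0.205.
E = E° − (0.0592/2) log Q = 0.85 − (0.0592/2)(-0.688) = 0.870 V.

0.87 V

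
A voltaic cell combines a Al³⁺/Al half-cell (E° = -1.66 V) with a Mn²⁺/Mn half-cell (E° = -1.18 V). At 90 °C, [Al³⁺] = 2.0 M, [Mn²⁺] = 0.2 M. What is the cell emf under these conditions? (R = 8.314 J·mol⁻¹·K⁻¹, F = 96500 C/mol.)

0.448 V

The Mn²⁺/Mn couple has the higher reduction potential and acts as the cathode, so E°_cell = -1.18 − (-1.66) = 0.48 V.
Balancing electrons gives n = 6; the reaction quotient is Q = [Al³⁺]^2/[Mn²⁺]^3 = 500.
E = E° − (RT/nF) ln Q = 0.48 − (8.314×363)/(6×96500) × (6.215) = 0.480 − 0.032 = 0.448 V.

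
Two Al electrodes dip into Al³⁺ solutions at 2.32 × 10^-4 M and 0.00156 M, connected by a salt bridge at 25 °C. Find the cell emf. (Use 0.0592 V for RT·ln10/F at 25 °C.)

0.016 V

Both half-cells are Al³⁺/Al, so E°_cell = 0. The concentrated side is the cathode; the cell reaction moves Al³⁺ from high to low concentration with n = 3.
Q = [Al³⁺]_dilute/[Al³⁺]_conc = 2.32 × 10^-4/0.00156 = 0.149.
E = 0 − (0.0592/3) log Q = −(0.0592/3)(-0.828) = 0.0163 V.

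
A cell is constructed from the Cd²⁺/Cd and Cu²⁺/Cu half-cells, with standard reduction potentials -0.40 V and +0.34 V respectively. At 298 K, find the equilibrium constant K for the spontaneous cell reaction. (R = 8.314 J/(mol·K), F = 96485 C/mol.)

E°_cell = +0.34 − (-0.40) = 0.74 V, with n = 2 electrons transferred.
At equilibrium E = 0, so the Nernst equation gives ln K = nFE°/RT = (2)(96485)(0.74)/((8.314)(298)) = 57.64.
K = e^57.64 = 1.1 × 10^25.

1.1 × 10^25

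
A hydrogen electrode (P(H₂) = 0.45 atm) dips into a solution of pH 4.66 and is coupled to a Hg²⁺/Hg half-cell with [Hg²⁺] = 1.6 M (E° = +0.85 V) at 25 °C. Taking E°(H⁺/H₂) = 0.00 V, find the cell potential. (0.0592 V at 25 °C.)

The Hg²⁺/Hg couple is the cathode, so E°_cell = 0.85 V; n = 2.
[H⁺] = 10^(−4.66) = 2.2 × 10^-5 M, and Q = [H⁺]^2 / ([Hg²⁺]·P(H₂)) = 6.65 × 10^-10.
E = E° − (0.0592/2) log Q = 0.85 − (0.0592/2)(-9.177) = 1.122 V.

1.12 V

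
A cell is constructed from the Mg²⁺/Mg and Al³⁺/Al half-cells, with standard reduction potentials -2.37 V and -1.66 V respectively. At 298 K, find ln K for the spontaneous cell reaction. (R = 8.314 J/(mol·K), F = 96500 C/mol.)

ln K = 165.9

E°_cell = -1.66 − (-2.37) = 0.71 V, with n = 6 electrons transferred.
At equilibrium E = 0, so the Nernst equation gives ln K = nFE°/RT = (6)(96500)(0.71)/((8.314)(298)) = 165.92.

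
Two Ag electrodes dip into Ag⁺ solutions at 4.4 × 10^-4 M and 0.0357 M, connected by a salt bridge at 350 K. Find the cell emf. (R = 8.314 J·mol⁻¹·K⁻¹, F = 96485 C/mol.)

Both half-cells are Ag⁺/Ag, so E°_cell = 0. The concentrated side is the cathode; the cell reaction moves Ag⁺ from high to low concentration with n = 1.
Q = [Ag⁺]_dilute/[Ag⁺]_conc = 4.4 × 10^-4/0.0357 = 0.0123.
E = 0 − (RT/nF) ln Q = −((8.314×350)/(1×96485))(-4.396) = 0.1326 V.

0.13 V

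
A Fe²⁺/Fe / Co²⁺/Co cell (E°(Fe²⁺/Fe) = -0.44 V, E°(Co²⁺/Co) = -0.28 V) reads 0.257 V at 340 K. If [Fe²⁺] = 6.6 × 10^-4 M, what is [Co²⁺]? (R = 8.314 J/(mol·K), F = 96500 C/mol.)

0.5 M

From the Nernst equation, ln Q = nF(E° − E)/RT = 2×96500×(0.16 − 0.257)/(8.314×340) = -6.623, so Q = 0.00133.
With Q = [Fe²⁺]/[Co²⁺] and the known concentrations, [Co²⁺] in the denominator gives [Co²⁺] = 0.5 M.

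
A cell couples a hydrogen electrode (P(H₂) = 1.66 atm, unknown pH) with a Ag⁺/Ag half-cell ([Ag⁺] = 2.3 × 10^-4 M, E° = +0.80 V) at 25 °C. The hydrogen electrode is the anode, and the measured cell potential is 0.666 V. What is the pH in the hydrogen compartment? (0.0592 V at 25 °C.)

E°_cell = 0.80 V and n = 2.
log Q = n(E° − E)/0.0592 = 2×(0.80 − 0.666)/0.0592 = 4.527.
With Q = [H⁺]^2 / ([Ag⁺]^2·P(H₂)), solving for [H⁺] gives log[H⁺] = -1.265, so pH = 1.26.

pH = 1.26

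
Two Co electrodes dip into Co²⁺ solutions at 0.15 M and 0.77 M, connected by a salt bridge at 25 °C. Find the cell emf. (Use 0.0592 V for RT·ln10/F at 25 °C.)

Both half-cells are Co²⁺/Co, so E°_cell = 0. The concentrated side is the cathode; the cell reaction moves Co²⁺ from high to low concentration with n = 2.
Q = [Co²⁺]_dilute/[Co²⁺]_conc = 0.15/0.77 = 0.195.
E = 0 − (0.0592/2) log Q = −(0.0592/2)(-0.710) = 0.0210 V.

0.021 V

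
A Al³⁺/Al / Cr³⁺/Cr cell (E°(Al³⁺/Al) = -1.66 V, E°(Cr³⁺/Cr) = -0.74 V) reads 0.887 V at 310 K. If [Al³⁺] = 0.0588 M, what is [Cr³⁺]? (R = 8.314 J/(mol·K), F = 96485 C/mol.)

From the Nernst equation, ln Q = nF(E° − E)/RT = 3×96485×(0.92 − 0.887)/(8.314×310) = 3.706, so Q = 40.7.
With Q = [Al³⁺]/[Cr³⁺] and the known concentrations, [Cr³⁺] in the denominator gives [Cr³⁺] = 0.0014 M.

0.0014 M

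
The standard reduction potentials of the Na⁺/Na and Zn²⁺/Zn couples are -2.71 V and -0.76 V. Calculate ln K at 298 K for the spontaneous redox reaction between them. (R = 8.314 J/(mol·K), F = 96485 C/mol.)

E°_cell = -0.76 − (-2.71) = 1.95 V, with n = 2 electrons transferred.
At equilibrium E = 0, so the Nernst equation gives ln K = nFE°/RT = (2)(96485)(1.95)/((8.314)(298)) = 151.88.

ln K = 151.9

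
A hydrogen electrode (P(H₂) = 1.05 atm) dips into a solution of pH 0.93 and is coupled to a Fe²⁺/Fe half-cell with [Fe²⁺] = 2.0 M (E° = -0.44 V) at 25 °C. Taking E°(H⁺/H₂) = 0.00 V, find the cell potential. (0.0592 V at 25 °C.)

0.38 V

The hydrogen couple is the cathode, so E°_cell = 0.44 V; n = 2.
[H⁺] = 10^(−0.93) = 0.12 M, and Q = [Fe²⁺]·P(H₂) / [H⁺]^2 = 152.
E = E° − (0.0592/2) log Q = 0.44 − (0.0592/2)(2.182) = 0.375 V.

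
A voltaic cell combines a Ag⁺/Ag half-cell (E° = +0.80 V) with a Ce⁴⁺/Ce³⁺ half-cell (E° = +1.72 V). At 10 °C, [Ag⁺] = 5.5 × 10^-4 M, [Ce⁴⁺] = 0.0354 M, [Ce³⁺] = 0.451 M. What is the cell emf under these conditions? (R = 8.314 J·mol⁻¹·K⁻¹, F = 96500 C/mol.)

The Ce⁴⁺/Ce³⁺ couple has the higher reduction potential and acts as the cathode, so E°_cell = +1.72 − (+0.80) = 0.92 V.
Balancing electrons gives n = 1; the reaction quotient is Q = [Ag⁺]·[Ce³⁺]/[Ce⁴⁺] = 0.00701.
E = E° − (RT/nF) ln Q = 0.92 − (8.314×283)/(1×96500) × (-4.961) = 0.920 + 0.121 = 1.041 V.

1.04 V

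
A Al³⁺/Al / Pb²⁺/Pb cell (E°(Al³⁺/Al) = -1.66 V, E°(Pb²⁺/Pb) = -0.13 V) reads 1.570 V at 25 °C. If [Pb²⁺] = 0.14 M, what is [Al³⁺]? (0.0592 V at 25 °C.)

From the Nernst equation, log Q = n(E° − E)/0.0592 = 6(1.53 − 1.570)/0.0592 = -4.054, so Q = 8.83 × 10^-5.
With Q = [Al³⁺]^2/[Pb²⁺]^3 and the known concentrations, [Al³⁺]^2 in the numerator gives [Al³⁺] = 4.9 × 10^-4 M.

4.9 × 10^-4 M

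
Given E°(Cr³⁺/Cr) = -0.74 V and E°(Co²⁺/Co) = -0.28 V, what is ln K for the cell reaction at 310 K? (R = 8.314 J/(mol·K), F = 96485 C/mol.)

E°_cell = -0.28 − (-0.74) = 0.46 V, with n = 6 electrons transferred.
At equilibrium E = 0, so the Nernst equation gives ln K = nFE°/RT = (6)(96485)(0.46)/((8.314)(310)) = 103.32.

ln K = 103.3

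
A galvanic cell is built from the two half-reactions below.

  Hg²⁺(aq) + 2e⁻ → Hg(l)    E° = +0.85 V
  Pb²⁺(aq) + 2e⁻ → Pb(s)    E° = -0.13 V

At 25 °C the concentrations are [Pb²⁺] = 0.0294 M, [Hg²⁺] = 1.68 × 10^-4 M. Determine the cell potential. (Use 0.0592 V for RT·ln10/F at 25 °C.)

0.914 V

The Hg²⁺/Hg couple has the higher reduction potential and acts as the cathode, so E°_cell = +0.85 − (-0.13) = 0.98 V.
Balancing electrons gives n = 2; the reaction quotient is Q = [Pb²⁺]/[Hg²⁺] = 175.
At 25 °C, E = E° − (0.0592/n) log Q = 0.98 − (0.0592/2)(2.243) = 0.980 − 0.066 = 0.914 V.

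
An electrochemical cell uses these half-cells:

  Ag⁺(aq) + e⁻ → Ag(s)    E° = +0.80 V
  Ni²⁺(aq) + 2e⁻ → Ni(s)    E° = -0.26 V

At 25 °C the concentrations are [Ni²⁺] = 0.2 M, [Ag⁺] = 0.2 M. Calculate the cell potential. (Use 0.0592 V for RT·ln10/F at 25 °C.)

1.04 V

The Ag⁺/Ag couple has the higher reduction potential and acts as the cathode, so E°_cell = +0.80 − (-0.26) = 1.06 V.
Balancing electrons gives n = 2; the reaction quotient is Q = [Ni²⁺]/[Ag⁺]^2 = 5.00.
At 25 °C, E = E° − (0.0592/n) log Q = 1.06 − (0.0592/2)(0.699) = 1.060 − 0.021 = 1.039 V.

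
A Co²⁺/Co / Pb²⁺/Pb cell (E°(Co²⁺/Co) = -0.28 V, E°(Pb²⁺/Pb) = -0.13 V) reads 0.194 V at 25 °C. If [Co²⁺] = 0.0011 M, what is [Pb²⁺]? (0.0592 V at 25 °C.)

From the Nernst equation, log Q = n(E° − E)/0.0592 = 2(0.15 − 0.194)/0.0592 = -1.486, so Q = 0.0326.
With Q = [Co²⁺]/[Pb²⁺] and the known concentrations, [Pb²⁺] in the denominator gives [Pb²⁺] = 0.034 M.

0.034 M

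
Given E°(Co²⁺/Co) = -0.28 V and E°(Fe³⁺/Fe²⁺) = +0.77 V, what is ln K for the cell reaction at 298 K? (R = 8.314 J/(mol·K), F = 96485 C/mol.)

ln K = 81.8

E°_cell = +0.77 − (-0.28) = 1.05 V, with n = 2 electrons transferred.
At equilibrium E = 0, so the Nernst equation gives ln K = nFE°/RT = (2)(96485)(1.05)/((8.314)(298)) = 81.78.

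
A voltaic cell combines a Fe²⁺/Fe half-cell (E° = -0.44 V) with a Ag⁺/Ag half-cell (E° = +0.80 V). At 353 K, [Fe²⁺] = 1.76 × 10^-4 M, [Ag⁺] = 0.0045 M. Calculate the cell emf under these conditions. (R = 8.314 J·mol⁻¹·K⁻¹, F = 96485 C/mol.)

1.21 V

The Ag⁺/Ag couple has the higher reduction potential and acts as the cathode, so E°_cell = +0.80 − (-0.44) = 1.24 V.
Balancing electrons gives n = 2; the reaction quotient is Q = [Fe²⁺]/[Ag⁺]^2 = 8.69.
E = E° − (RT/nF) ln Q = 1.24 − (8.314×353)/(2×96485) × (2.162) = 1.240 − 0.033 = 1.207 V.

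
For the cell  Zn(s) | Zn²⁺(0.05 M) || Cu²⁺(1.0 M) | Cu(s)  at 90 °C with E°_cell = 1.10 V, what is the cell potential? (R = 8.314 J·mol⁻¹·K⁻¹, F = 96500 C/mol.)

1.15 V

Balancing electrons gives n = 2; the reaction quotient is Q = [Zn²⁺]/[Cu²⁺] = 0.0500.
E = E° − (RT/nF) ln Q = 1.10 − (8.314×363)/(2×96500) × (-2.996) = 1.100 + 0.047 = 1.147 V.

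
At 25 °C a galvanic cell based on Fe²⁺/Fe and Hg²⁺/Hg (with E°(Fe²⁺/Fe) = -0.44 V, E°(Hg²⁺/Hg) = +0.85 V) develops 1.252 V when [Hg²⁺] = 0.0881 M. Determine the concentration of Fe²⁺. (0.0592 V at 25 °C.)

From the Nernst equation, log Q = n(E° − E)/0.0592 = 2(1.29 − 1.252)/0.0592 = 1.284, so Q = 19.2.
With Q = [Fe²⁺]/[Hg²⁺] and the known concentrations, [Fe²⁺] in the numerator gives [Fe²⁺] = 1.7 M.

1.7 M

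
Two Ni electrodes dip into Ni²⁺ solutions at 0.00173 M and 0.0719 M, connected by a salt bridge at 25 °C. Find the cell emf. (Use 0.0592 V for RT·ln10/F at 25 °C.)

Both half-cells are Ni²⁺/Ni, so E°_cell = 0. The concentrated side is the cathode; the cell reaction moves Ni²⁺ from high to low concentration with n = 2.
Q = [Ni²⁺]_dilute/[Ni²⁺]_conc = 0.00173/0.0719 = 0.0241.
E = 0 − (0.0592/2) log Q = −(0.0592/2)(-1.619) = 0.0479 V.

0.048 V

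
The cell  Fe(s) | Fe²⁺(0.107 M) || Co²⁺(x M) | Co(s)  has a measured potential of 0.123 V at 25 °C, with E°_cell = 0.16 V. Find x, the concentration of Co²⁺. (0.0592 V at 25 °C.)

From the Nernst equation, log Q = n(E° − E)/0.0592 = 2(0.16 − 0.123)/0.0592 = 1.250, so Q = 17.8.
With Q = [Fe²⁺]/[Co²⁺] and the known concentrations, [Co²⁺] in the denominator gives [Co²⁺] = 0.006 M.

0.006 M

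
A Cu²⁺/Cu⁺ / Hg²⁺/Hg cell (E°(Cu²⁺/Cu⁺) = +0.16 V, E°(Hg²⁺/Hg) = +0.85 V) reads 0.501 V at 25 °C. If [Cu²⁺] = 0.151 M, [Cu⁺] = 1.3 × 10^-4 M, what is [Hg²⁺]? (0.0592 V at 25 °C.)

0.56 M

From the Nernst equation, log Q = n(E° − E)/0.0592 = 2(0.69 − 0.501)/0.0592 = 6.385, so Q = 2.43 × 10^6.
With Q = [Cu²⁺]^2/([Cu⁺]^2·[Hg²⁺]) and the known concentrations, [Hg²⁺] in the denominator gives [Hg²⁺] = 0.56 M.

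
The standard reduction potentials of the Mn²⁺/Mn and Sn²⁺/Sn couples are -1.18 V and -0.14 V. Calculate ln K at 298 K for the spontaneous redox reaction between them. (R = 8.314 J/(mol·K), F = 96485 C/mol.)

E°_cell = -0.14 − (-1.18) = 1.04 V, with n = 2 electrons transferred.
At equilibrium E = 0, so the Nernst equation gives ln K = nFE°/RT = (2)(96485)(1.04)/((8.314)(298)) = 81.00.

ln K = 81.0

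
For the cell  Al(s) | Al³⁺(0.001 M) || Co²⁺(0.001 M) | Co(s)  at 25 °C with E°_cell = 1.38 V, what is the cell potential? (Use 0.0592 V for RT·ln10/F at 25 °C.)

1.35 V

Balancing electrons gives n = 6; the reaction quotient is Q = [Al³⁺]^2/[Co²⁺]^3 = 1000.
At 25 °C, E = E° − (0.0592/n) log Q = 1.38 − (0.0592/6)(3.000) = 1.380 − 0.030 = 1.350 V.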